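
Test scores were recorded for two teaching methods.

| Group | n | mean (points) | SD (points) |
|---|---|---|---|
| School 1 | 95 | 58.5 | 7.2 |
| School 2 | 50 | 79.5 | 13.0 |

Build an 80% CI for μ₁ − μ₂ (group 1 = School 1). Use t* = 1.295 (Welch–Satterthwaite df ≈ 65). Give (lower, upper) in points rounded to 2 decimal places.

SE₁ = s₁/√n₁ = 7.2/√95 = 0.7387; SE₂ = 13.0/√50 = 1.8385.
Independent samples, unequal variances: SE_diff = √(SE₁² + SE₂²) = √(0.54567769 + 3.38008225) = 1.9814.
t* = 1.295, so margin of error = 1.295 × 1.9814 = 2.5659.
Difference in means = 58.5 − 79.5 = -21.0000.
-21.0000 ± 2.5659 → (-23.57, -18.43).

(-23.57, -18.43)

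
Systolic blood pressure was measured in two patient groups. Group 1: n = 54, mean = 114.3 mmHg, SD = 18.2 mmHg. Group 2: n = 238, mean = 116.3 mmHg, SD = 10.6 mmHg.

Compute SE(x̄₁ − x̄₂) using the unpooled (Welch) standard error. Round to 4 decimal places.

Per-group SEs: s₁/√n₁ = 18.2/√54 = 2.4767, s₂/√n₂ = 10.6/√238 = 0.6871.
Unpooled SE of the difference: √(6.13404289 + 0.47210641) = 2.5702.

2.5702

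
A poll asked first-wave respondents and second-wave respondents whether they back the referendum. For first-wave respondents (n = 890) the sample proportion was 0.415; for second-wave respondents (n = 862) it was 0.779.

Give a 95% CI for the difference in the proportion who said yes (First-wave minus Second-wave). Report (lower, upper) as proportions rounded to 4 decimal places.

SE₁ = √(p̂₁(1−p̂₁)/n₁) = √(0.4150·0.5850/890) = 0.01652; SE₂ = √(0.7790·0.2210/862) = 0.01413.
Independent samples: SE of the difference = √(SE₁² + SE₂²) = √(0.0002729104 + 0.0001996569) = 0.02174.
z* for 95% confidence is 1.960, so the margin of error is 1.960 × 0.02174 = 0.04261.
Point estimate p̂₁ − p̂₂ = 0.4150 − 0.7790 = -0.3640.
-0.3640 ± 0.04261 → (-0.4066, -0.3214).

(-0.4066, -0.3214)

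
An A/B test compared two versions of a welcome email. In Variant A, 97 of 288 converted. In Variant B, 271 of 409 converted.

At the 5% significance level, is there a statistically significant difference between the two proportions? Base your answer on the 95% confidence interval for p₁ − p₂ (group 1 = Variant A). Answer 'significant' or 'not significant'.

Sample proportions: 97/288 = 0.3368, 271/409 = 0.6626.
Each SE is √(p̂(1−p̂)/n): √(0.3368·0.6632/288) = 0.02785 and √(0.6626·0.3374/409) = 0.02338.
SE(p̂₁ − p̂₂) = √(SE₁² + SE₂²) = √(0.0007756225 + 0.0005466244) = 0.03636, since the two samples are independent.
At 95% confidence z* = 1.960; margin = 1.960 × 0.03636 = 0.07127.
The difference is 0.3368 − 0.6626 = -0.3258, so the interval is -0.3258 ± 0.07127 = (-0.39707, -0.25453).
The interval (-0.39707, -0.25453) does not contain 0, so the difference is significant.

significant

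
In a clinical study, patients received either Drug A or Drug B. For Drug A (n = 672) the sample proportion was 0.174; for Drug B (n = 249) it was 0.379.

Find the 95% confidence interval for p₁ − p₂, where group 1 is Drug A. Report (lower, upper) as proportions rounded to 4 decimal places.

(-0.2717, -0.1383)

Each SE is √(p̂(1−p̂)/n): √(0.1740·0.8260/672) = 0.01462 and √(0.3790·0.6210/249) = 0.03074.
SE(p̂₁ − p̂₂) = √(SE₁² + SE₂²) = √(0.0002137444 + 0.0009449476) = 0.03404, since the two samples are independent.
At 95% confidence z* = 1.960; margin = 1.960 × 0.03404 = 0.06672.
The difference is 0.1740 − 0.3790 = -0.2050, so the interval is -0.2050 ± 0.06672 = (-0.2717, -0.1383).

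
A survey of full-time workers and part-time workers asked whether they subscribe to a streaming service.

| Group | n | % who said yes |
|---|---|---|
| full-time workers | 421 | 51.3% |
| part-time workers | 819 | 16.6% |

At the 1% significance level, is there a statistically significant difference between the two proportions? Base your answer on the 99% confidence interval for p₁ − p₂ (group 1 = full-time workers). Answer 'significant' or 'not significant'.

The two standard errors are √(0.5130×0.4870/421) = 0.02436 and √(0.1660×0.8340/819) = 0.01300.
Because the samples are independent, SE_diff = √(0.02436² + 0.01300²) = 0.02761.
Using z* = 2.576 for 99%, ME = 2.576 × 0.02761 = 0.07112.
p̂₁ − p̂₂ = 0.3470; interval 0.3470 ± 0.07112 gives (0.27588, 0.41812).
The interval (0.27588, 0.41812) does not contain 0, so the difference is significant.

significant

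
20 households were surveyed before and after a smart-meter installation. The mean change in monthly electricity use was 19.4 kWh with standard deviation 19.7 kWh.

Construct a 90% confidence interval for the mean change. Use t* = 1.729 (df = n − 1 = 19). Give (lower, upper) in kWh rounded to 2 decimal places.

(11.78, 27.02)

This is a matched-pairs design, so SE = s_d/√n = 19.7/√20 = 4.4051.
Margin = 1.729 × 4.4051 = 7.6164; the interval is 19.4 ± 7.6164 = (11.78, 27.02).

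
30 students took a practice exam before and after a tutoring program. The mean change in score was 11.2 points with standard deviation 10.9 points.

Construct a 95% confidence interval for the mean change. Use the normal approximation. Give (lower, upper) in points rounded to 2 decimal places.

This is a matched-pairs design, so SE = s_d/√n = 10.9/√30 = 1.9901.
Margin = 1.960 × 1.9901 = 3.9006; the interval is 11.2 ± 3.9006 = (7.30, 15.10).

(7.30, 15.10)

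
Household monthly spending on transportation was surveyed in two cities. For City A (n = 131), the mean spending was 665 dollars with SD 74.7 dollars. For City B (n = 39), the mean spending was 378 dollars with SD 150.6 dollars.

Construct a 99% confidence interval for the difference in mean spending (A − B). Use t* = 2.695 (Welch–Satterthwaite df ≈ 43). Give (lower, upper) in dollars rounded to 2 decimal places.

Per-group SEs: s₁/√n₁ = 74.7/√131 = 6.5266, s₂/√n₂ = 150.6/√39 = 24.1153.
Unpooled SE of the difference: √(42.59650756 + 581.54769409) = 24.9829.
Margin of error = t* · SE = 2.695 × 24.9829 = 67.3289.
x̄₁ − x̄₂ = 665 − 378 = 287.0000.
CI: 287.0000 ± 67.3289 = (219.67, 354.33).

(219.67, 354.33)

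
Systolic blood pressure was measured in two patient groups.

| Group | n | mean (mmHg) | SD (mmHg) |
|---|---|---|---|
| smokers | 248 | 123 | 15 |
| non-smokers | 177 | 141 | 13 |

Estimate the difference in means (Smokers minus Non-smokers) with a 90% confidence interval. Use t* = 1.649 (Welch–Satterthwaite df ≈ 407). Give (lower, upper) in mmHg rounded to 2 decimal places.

Per-group SEs: s₁/√n₁ = 15/√248 = 0.9525, s₂/√n₂ = 13/√177 = 0.9771.
Unpooled SE of the difference: √(0.90725625 + 0.95472441) = 1.3645.
Margin of error = t* · SE = 1.649 × 1.3645 = 2.2501.
x̄₁ − x̄₂ = 123 − 141 = -18.0000.
CI: -18.0000 ± 2.2501 = (-20.25, -15.75).

(-20.25, -15.75)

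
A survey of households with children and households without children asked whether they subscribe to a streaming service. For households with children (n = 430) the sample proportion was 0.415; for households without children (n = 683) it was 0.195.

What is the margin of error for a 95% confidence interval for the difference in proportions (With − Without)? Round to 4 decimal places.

Each SE is √(p̂(1−p̂)/n): √(0.4150·0.5850/430) = 0.02376 and √(0.1950·0.8050/683) = 0.01516.
SE(p̂₁ − p̂₂) = √(SE₁² + SE₂²) = √(0.0005645376 + 0.0002298256) = 0.02818, since the two samples are independent.
At 95% confidence z* = 1.960; margin = 1.960 × 0.02818 = 0.05523.

0.0552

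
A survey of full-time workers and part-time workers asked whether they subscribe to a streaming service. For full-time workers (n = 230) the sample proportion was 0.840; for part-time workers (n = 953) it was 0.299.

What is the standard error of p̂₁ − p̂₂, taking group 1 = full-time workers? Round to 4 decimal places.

Each SE is √(p̂(1−p̂)/n): √(0.8400·0.1600/230) = 0.02417 and √(0.2990·0.7010/953) = 0.01483.
SE(p̂₁ − p̂₂) = √(SE₁² + SE₂²) = √(0.0005841889 + 0.0002199289) = 0.02836, since the two samples are independent.

0.0284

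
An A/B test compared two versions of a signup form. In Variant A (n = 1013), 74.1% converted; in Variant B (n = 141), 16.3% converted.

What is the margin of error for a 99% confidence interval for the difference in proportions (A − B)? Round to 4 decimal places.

0.0876

Each SE is √(p̂(1−p̂)/n): √(0.7410·0.2590/1013) = 0.01376 and √(0.1630·0.8370/141) = 0.03111.
SE(p̂₁ − p̂₂) = √(SE₁² + SE₂²) = √(0.0001893376 + 0.0009678321) = 0.03402, since the two samples are independent.
At 99% confidence z* = 2.576; margin = 2.576 × 0.03402 = 0.08764.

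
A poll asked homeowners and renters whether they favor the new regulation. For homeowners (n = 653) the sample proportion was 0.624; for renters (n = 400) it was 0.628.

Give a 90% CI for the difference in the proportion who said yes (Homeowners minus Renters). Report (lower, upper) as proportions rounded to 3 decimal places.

The two standard errors are √(0.6240×0.3760/653) = 0.01896 and √(0.6280×0.3720/400) = 0.02417.
Because the samples are independent, SE_diff = √(0.01896² + 0.02417²) = 0.03072.
Using z* = 1.645 for 90%, ME = 1.645 × 0.03072 = 0.05053.
p̂₁ − p̂₂ = -0.0040; interval -0.0040 ± 0.05053 gives (-0.055, 0.047).

(-0.055, 0.047)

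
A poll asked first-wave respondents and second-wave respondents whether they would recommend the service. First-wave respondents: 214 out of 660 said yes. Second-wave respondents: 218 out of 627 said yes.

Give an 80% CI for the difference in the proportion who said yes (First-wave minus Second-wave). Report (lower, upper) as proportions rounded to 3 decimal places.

First, p̂₁ = 214/660 = 0.3242; p̂₂ = 218/627 = 0.3477.
The two standard errors are √(0.3242×0.6758/660) = 0.01822 and √(0.3477×0.6523/627) = 0.01902.
Because the samples are independent, SE_diff = √(0.01822² + 0.01902²) = 0.02634.
Using z* = 1.282 for 80%, ME = 1.282 × 0.02634 = 0.03377.
p̂₁ − p̂₂ = -0.0235; interval -0.0235 ± 0.03377 gives (-0.057, 0.010).

(-0.057, 0.010)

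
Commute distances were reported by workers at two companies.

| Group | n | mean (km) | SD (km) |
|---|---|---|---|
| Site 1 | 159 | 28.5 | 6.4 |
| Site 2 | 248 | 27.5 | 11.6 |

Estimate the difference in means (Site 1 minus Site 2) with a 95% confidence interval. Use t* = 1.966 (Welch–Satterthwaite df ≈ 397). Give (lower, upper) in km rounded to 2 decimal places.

(-0.76, 2.76)

Per-group SEs: s₁/√n₁ = 6.4/√159 = 0.5076, s₂/√n₂ = 11.6/√248 = 0.7366.
Unpooled SE of the difference: √(0.25765776 + 0.54257956) = 0.8946.
Margin of error = t* · SE = 1.966 × 0.8946 = 1.7588.
x̄₁ − x̄₂ = 28.5 − 27.5 = 1.0000.
CI: 1.0000 ± 1.7588 = (-0.76, 2.76).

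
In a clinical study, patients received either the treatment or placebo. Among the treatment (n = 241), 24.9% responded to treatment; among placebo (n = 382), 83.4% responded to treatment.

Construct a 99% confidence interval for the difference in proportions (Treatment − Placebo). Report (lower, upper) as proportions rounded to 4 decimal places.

Each SE is √(p̂(1−p̂)/n): √(0.2490·0.7510/241) = 0.02786 and √(0.8340·0.1660/382) = 0.01904.
SE(p̂₁ − p̂₂) = √(SE₁² + SE₂²) = √(0.0007761796 + 0.0003625216) = 0.03374, since the two samples are independent.
At 99% confidence z* = 2.576; margin = 2.576 × 0.03374 = 0.08691.
The difference is 0.2490 − 0.8340 = -0.5850, so the interval is -0.5850 ± 0.08691 = (-0.6719, -0.4981).

(-0.6719, -0.4981)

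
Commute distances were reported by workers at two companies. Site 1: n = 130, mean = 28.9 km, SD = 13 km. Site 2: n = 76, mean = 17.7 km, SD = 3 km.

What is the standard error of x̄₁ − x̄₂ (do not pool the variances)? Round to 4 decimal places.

1.1910

SE₁ = s₁/√n₁ = 13/√130 = 1.1402; SE₂ = 3/√76 = 0.3441.
Independent samples, unequal variances: SE_diff = √(SE₁² + SE₂²) = √(1.30005604 + 0.11840481) = 1.1910.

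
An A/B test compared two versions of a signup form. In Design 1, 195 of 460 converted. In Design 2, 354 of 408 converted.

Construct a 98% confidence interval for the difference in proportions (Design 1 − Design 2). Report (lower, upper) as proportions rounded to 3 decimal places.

(-0.510, -0.377)

First, p̂₁ = 195/460 = 0.4239; p̂₂ = 354/408 = 0.8676.
The two standard errors are √(0.4239×0.5761/460) = 0.02304 and √(0.8676×0.1324/408) = 0.01678.
Because the samples are independent, SE_diff = √(0.02304² + 0.01678²) = 0.02850.
Using z* = 2.326 for 98%, ME = 2.326 × 0.02850 = 0.06629.
p̂₁ − p̂₂ = -0.4437; interval -0.4437 ± 0.06629 gives (-0.510, -0.377).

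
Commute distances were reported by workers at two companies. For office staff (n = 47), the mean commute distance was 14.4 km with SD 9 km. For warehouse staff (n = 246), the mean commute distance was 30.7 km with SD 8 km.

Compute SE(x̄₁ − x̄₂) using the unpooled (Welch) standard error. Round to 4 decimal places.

1.4084

Standard errors of each mean: 9/√47 = 1.3128 and 8/√246 = 0.5101.
SE(x̄₁ − x̄₂) = √(1.3128² + 0.5101²) = 1.4084 for independent samples with unequal variances.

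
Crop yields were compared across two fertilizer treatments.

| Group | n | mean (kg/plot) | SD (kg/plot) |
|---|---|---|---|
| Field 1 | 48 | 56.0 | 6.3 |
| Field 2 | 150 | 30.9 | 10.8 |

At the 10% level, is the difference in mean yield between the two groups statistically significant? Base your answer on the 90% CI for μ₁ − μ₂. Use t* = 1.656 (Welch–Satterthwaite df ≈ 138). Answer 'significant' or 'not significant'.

significant

Per-group SEs: s₁/√n₁ = 6.3/√48 = 0.9093, s₂/√n₂ = 10.8/√150 = 0.8818.
Unpooled SE of the difference: √(0.82682649 + 0.77757124) = 1.2666.
Margin of error = t* · SE = 1.656 × 1.2666 = 2.0975.
x̄₁ − x̄₂ = 56.0 − 30.9 = 25.1000.
CI: 25.1000 ± 2.0975 = (23.0025, 27.1975).
The interval (23.0025, 27.1975) does not contain 0, so the difference is significant.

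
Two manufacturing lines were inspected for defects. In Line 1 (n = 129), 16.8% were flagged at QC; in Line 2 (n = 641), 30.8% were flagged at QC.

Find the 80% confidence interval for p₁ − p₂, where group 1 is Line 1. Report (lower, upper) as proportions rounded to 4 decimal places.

(-0.1882, -0.0918)

The two standard errors are √(0.1680×0.8320/129) = 0.03292 and √(0.3080×0.6920/641) = 0.01823.
Because the samples are independent, SE_diff = √(0.03292² + 0.01823²) = 0.03763.
Using z* = 1.282 for 80%, ME = 1.282 × 0.03763 = 0.04824.
p̂₁ − p̂₂ = -0.1400; interval -0.1400 ± 0.04824 gives (-0.1882, -0.0918).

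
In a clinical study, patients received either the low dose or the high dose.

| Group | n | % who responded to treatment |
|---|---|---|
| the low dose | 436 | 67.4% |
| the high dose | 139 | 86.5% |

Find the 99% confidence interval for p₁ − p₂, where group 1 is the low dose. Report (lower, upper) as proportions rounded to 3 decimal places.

The two standard errors are √(0.6740×0.3260/436) = 0.02245 and √(0.8650×0.1350/139) = 0.02898.
Because the samples are independent, SE_diff = √(0.02245² + 0.02898²) = 0.03666.
Using z* = 2.576 for 99%, ME = 2.576 × 0.03666 = 0.09444.
p̂₁ − p̂₂ = -0.1910; interval -0.1910 ± 0.09444 gives (-0.285, -0.097).

(-0.285, -0.097)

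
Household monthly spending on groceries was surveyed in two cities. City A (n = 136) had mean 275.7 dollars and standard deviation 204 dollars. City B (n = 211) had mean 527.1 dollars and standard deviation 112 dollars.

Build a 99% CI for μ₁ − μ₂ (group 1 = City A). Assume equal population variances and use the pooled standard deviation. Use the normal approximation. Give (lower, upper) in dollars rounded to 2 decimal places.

(-295.21, -207.59)

Pooled variance s_p² = [135·204² + 210·112²] / (136+211−2) = 23920.0000, so s_p = 154.6609.
SE_diff = s_p·√(1/n₁ + 1/n₂) = 154.6609·√(1/136 + 1/211) = 17.0073.
z* = 2.576; margin = 2.576 × 17.0073 = 43.8108.
Difference = 275.7 − 527.1 = -251.4000.
-251.4000 ± 43.8108 → (-295.21, -207.59).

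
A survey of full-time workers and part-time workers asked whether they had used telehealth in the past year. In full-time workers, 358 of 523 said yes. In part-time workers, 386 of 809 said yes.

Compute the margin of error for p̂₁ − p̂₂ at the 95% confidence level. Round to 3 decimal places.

First, p̂₁ = 358/523 = 0.6845; p̂₂ = 386/809 = 0.4771.
The two standard errors are √(0.6845×0.3155/523) = 0.02032 and √(0.4771×0.5229/809) = 0.01756.
Because the samples are independent, SE_diff = √(0.02032² + 0.01756²) = 0.02686.
Using z* = 1.960 for 95%, ME = 1.960 × 0.02686 = 0.05265.

0.053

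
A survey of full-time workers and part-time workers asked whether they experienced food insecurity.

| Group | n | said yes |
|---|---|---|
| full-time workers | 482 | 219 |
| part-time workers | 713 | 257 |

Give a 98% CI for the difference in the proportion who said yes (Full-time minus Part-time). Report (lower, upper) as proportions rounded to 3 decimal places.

(0.027, 0.161)

Sample proportions: 219/482 = 0.4544, 257/713 = 0.3604.
Each SE is √(p̂(1−p̂)/n): √(0.4544·0.5456/482) = 0.02268 and √(0.3604·0.6396/713) = 0.01798.
SE(p̂₁ − p̂₂) = √(SE₁² + SE₂²) = √(0.0005143824 + 0.0003232804) = 0.02894, since the two samples are independent.
At 98% confidence z* = 2.326; margin = 2.326 × 0.02894 = 0.06731.
The difference is 0.4544 − 0.3604 = 0.0940, so the interval is 0.0940 ± 0.06731 = (0.027, 0.161).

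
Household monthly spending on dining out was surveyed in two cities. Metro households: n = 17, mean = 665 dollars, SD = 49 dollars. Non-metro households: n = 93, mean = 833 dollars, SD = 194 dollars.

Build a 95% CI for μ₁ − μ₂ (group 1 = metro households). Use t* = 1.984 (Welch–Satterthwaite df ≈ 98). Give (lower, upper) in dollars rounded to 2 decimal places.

Per-group SEs: s₁/√n₁ = 49/√17 = 11.8842, s₂/√n₂ = 194/√93 = 20.1169.
Unpooled SE of the difference: √(141.23420964 + 404.68966561) = 23.3650.
Margin of error = t* · SE = 1.984 × 23.3650 = 46.3562.
x̄₁ − x̄₂ = 665 − 833 = -168.0000.
CI: -168.0000 ± 46.3562 = (-214.36, -121.64).

(-214.36, -121.64)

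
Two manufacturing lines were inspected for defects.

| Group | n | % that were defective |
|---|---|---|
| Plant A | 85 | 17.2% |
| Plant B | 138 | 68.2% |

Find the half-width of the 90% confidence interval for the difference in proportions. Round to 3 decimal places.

0.094

The two standard errors are √(0.1720×0.8280/85) = 0.04093 and √(0.6820×0.3180/138) = 0.03964.
Because the samples are independent, SE_diff = √(0.04093² + 0.03964²) = 0.05698.
Using z* = 1.645 for 90%, ME = 1.645 × 0.05698 = 0.09373.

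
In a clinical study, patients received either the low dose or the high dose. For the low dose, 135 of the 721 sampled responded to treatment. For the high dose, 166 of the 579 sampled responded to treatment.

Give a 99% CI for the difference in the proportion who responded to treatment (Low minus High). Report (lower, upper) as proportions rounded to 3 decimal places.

First, p̂₁ = 135/721 = 0.1872; p̂₂ = 166/579 = 0.2867.
The two standard errors are √(0.1872×0.8128/721) = 0.01453 and √(0.2867×0.7133/579) = 0.01879.
Because the samples are independent, SE_diff = √(0.01453² + 0.01879²) = 0.02375.
Using z* = 2.576 for 99%, ME = 2.576 × 0.02375 = 0.06118.
p̂₁ − p̂₂ = -0.0995; interval -0.0995 ± 0.06118 gives (-0.161, -0.038).

(-0.161, -0.038)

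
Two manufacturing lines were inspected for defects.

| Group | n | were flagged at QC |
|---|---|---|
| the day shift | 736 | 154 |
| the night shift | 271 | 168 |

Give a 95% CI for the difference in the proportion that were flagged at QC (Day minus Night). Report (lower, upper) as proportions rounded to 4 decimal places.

First, p̂₁ = 154/736 = 0.2092; p̂₂ = 168/271 = 0.6199.
The two standard errors are √(0.2092×0.7908/736) = 0.01499 and √(0.6199×0.3801/271) = 0.02949.
Because the samples are independent, SE_diff = √(0.01499² + 0.02949²) = 0.03308.
Using z* = 1.960 for 95%, ME = 1.960 × 0.03308 = 0.06484.
p̂₁ − p̂₂ = -0.4107; interval -0.4107 ± 0.06484 gives (-0.4755, -0.3459).

(-0.4755, -0.3459)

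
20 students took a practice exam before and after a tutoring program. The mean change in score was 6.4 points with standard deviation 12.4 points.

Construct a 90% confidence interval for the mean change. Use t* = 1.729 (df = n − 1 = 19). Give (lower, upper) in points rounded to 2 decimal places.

This is a matched-pairs design, so SE = s_d/√n = 12.4/√20 = 2.7727.
Margin = 1.729 × 2.7727 = 4.7940; the interval is 6.4 ± 4.7940 = (1.61, 11.19).

(1.61, 11.19)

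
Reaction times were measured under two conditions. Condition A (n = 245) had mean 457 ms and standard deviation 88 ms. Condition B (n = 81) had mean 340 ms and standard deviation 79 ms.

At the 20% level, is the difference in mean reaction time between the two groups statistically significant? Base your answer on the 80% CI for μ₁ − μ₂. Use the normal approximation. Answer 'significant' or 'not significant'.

significant

SE₁ = s₁/√n₁ = 88/√245 = 5.6221; SE₂ = 79/√81 = 8.7778.
Independent samples, unequal variances: SE_diff = √(SE₁² + SE₂²) = √(31.60800841 + 77.04977284) = 10.4239.
z* = 1.282, so margin of error = 1.282 × 10.4239 = 13.3634.
Difference in means = 457 − 340 = 117.0000.
117.0000 ± 13.3634 → (103.6366, 130.3634).
The interval (103.6366, 130.3634) does not contain 0, so the difference is significant.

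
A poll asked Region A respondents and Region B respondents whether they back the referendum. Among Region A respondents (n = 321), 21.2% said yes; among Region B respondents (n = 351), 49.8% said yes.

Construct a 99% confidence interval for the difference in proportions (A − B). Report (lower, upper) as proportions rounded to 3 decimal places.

Each SE is √(p̂(1−p̂)/n): √(0.2120·0.7880/321) = 0.02281 and √(0.4980·0.5020/351) = 0.02669.
SE(p̂₁ − p̂₂) = √(SE₁² + SE₂²) = √(0.0005202961 + 0.0007123561) = 0.03511, since the two samples are independent.
At 99% confidence z* = 2.576; margin = 2.576 × 0.03511 = 0.09044.
The difference is 0.2120 − 0.4980 = -0.2860, so the interval is -0.2860 ± 0.09044 = (-0.376, -0.196).

(-0.376, -0.196)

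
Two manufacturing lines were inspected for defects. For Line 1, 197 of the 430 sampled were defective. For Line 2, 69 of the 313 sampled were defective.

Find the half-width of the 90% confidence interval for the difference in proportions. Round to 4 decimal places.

0.0552

First, p̂₁ = 197/430 = 0.4581; p̂₂ = 69/313 = 0.2204.
The two standard errors are √(0.4581×0.5419/430) = 0.02403 and √(0.2204×0.7796/313) = 0.02343.
Because the samples are independent, SE_diff = √(0.02403² + 0.02343²) = 0.03356.
Using z* = 1.645 for 90%, ME = 1.645 × 0.03356 = 0.05521.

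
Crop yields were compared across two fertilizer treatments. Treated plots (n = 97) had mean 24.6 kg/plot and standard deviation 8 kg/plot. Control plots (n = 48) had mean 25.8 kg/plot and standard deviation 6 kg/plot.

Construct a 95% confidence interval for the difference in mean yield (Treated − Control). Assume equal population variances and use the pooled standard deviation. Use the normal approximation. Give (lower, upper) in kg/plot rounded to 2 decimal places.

Pooled variance s_p² = [96·8² + 47·6²] / (97+48−2) = 54.7972, so s_p = 7.4025.
SE_diff = s_p·√(1/n₁ + 1/n₂) = 7.4025·√(1/97 + 1/48) = 1.3063.
z* = 1.960; margin = 1.960 × 1.3063 = 2.5603.
Difference = 24.6 − 25.8 = -1.2000.
-1.2000 ± 2.5603 → (-3.76, 1.36).

(-3.76, 1.36)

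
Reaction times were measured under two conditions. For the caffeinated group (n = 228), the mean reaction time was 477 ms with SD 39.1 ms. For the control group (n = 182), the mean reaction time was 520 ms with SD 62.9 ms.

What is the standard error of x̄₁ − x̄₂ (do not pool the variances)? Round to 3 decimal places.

SE₁ = s₁/√n₁ = 39.1/√228 = 2.5895; SE₂ = 62.9/√182 = 4.6625.
Independent samples, unequal variances: SE_diff = √(SE₁² + SE₂²) = √(6.70551025 + 21.73890625) = 5.3333.

5.333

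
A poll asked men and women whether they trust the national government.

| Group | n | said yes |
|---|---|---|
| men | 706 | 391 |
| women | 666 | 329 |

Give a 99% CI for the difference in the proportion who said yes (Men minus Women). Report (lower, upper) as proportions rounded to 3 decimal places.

Sample proportions: 391/706 = 0.5538, 329/666 = 0.4940.
Each SE is √(p̂(1−p̂)/n): √(0.5538·0.4462/706) = 0.01871 and √(0.4940·0.5060/666) = 0.01937.
SE(p̂₁ − p̂₂) = √(SE₁² + SE₂²) = √(0.0003500641 + 0.0003751969) = 0.02693, since the two samples are independent.
At 99% confidence z* = 2.576; margin = 2.576 × 0.02693 = 0.06937.
The difference is 0.5538 − 0.4940 = 0.0598, so the interval is 0.0598 ± 0.06937 = (-0.010, 0.129).

(-0.010, 0.129)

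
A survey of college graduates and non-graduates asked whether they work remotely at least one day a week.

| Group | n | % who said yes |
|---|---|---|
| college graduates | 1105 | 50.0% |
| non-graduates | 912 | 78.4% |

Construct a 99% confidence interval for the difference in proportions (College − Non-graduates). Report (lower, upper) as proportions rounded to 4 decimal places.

SE₁ = √(p̂₁(1−p̂₁)/n₁) = √(0.5000·0.5000/1105) = 0.01504; SE₂ = √(0.7840·0.2160/912) = 0.01363.
Independent samples: SE of the difference = √(SE₁² + SE₂²) = √(0.0002262016 + 0.0001857769) = 0.02030.
z* for 99% confidence is 2.576, so the margin of error is 2.576 × 0.02030 = 0.05229.
Point estimate p̂₁ − p̂₂ = 0.5000 − 0.7840 = -0.2840.
-0.2840 ± 0.05229 → (-0.3363, -0.2317).

(-0.3363, -0.2317)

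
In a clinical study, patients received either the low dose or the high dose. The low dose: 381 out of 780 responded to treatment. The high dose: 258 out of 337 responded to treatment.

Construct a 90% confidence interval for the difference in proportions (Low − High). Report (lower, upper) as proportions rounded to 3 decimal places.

Sample proportions: 381/780 = 0.4885, 258/337 = 0.7656.
Each SE is √(p̂(1−p̂)/n): √(0.4885·0.5115/780) = 0.01790 and √(0.7656·0.2344/337) = 0.02308.
SE(p̂₁ − p̂₂) = √(SE₁² + SE₂²) = √(0.00032041 + 0.0005326864) = 0.02921, since the two samples are independent.
At 90% confidence z* = 1.645; margin = 1.645 × 0.02921 = 0.04805.
The difference is 0.4885 − 0.7656 = -0.2771, so the interval is -0.2771 ± 0.04805 = (-0.325, -0.229).

(-0.325, -0.229)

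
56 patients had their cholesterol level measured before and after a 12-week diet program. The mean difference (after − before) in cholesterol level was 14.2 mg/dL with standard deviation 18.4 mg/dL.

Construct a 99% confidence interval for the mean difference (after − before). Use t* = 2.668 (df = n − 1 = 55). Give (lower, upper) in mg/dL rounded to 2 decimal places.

Paired design: SE = s_d/√n = 18.4/√56 = 2.4588.
t* = 2.668; margin of error = 2.668 × 2.4588 = 6.5601.
14.2 ± 6.5601 → (7.64, 20.76).

(7.64, 20.76)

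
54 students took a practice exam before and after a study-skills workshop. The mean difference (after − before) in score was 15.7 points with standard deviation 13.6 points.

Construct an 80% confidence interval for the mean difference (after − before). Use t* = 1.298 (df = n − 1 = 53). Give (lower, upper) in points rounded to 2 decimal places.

This is a matched-pairs design, so SE = s_d/√n = 13.6/√54 = 1.8507.
Margin = 1.298 × 1.8507 = 2.4022; the interval is 15.7 ± 2.4022 = (13.30, 18.10).

(13.30, 18.10)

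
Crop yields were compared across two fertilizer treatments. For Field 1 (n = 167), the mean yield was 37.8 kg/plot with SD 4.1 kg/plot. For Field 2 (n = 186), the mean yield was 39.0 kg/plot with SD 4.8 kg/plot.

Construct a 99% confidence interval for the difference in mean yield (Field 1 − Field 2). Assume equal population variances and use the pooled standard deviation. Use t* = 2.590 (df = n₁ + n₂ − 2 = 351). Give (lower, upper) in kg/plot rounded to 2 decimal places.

s_p = √[((n₁−1)s₁² + (n₂−1)s₂²)/(n₁+n₂−2)] = √[(166·4.1² + 185·4.8²)/351] = 4.4826.
SE = 4.4826·√(1/167 + 1/186) = 0.4779.
With t* = 2.590, margin = 2.590 × 0.4779 = 1.2378.
x̄₁ − x̄₂ = 37.8 − 39.0 = -1.2000; interval -1.2000 ± 1.2378 = (-2.44, 0.04).

(-2.44, 0.04)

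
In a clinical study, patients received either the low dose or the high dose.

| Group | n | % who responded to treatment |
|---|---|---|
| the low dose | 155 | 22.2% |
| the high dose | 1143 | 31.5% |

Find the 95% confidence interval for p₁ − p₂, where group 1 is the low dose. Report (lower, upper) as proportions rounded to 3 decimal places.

(-0.164, -0.022)

The two standard errors are √(0.2220×0.7780/155) = 0.03338 and √(0.3150×0.6850/1143) = 0.01374.
Because the samples are independent, SE_diff = √(0.03338² + 0.01374²) = 0.03610.
Using z* = 1.960 for 95%, ME = 1.960 × 0.03610 = 0.07076.
p̂₁ − p̂₂ = -0.0930; interval -0.0930 ± 0.07076 gives (-0.164, -0.022).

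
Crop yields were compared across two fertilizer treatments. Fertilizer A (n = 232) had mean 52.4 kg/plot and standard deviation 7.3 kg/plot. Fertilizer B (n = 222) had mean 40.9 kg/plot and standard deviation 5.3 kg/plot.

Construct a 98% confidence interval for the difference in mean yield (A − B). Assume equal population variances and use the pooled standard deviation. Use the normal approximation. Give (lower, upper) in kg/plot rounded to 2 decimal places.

(10.10, 12.90)

s_p = √[((n₁−1)s₁² + (n₂−1)s₂²)/(n₁+n₂−2)] = √[(231·7.3² + 221·5.3²)/452] = 6.4007.
SE = 6.4007·√(1/232 + 1/222) = 0.6009.
With z* = 2.326, margin = 2.326 × 0.6009 = 1.3977.
x̄₁ − x̄₂ = 52.4 − 40.9 = 11.5000; interval 11.5000 ± 1.3977 = (10.10, 12.90).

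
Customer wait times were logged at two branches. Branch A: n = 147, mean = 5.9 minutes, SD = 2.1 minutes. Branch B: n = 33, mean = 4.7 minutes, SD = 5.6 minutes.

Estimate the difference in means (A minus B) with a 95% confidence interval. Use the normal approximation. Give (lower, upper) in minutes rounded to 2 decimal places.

(-0.74, 3.14)

Per-group SEs: s₁/√n₁ = 2.1/√147 = 0.1732, s₂/√n₂ = 5.6/√33 = 0.9748.
Unpooled SE of the difference: √(0.02999824 + 0.95023504) = 0.9901.
Margin of error = z* · SE = 1.960 × 0.9901 = 1.9406.
x̄₁ − x̄₂ = 5.9 − 4.7 = 1.2000.
CI: 1.2000 ± 1.9406 = (-0.74, 3.14).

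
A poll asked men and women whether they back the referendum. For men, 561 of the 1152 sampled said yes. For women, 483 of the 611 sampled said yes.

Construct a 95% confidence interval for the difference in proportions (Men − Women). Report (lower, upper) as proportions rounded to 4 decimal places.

(-0.3468, -0.2602)

p̂₁ = 561/1152 = 0.4870 and p̂₂ = 483/611 = 0.7905.
SE₁ = √(p̂₁(1−p̂₁)/n₁) = √(0.4870·0.5130/1152) = 0.01473; SE₂ = √(0.7905·0.2095/611) = 0.01646.
Independent samples: SE of the difference = √(SE₁² + SE₂²) = √(0.0002169729 + 0.0002709316) = 0.02209.
z* for 95% confidence is 1.960, so the margin of error is 1.960 × 0.02209 = 0.04330.
Point estimate p̂₁ − p̂₂ = 0.4870 − 0.7905 = -0.3035.
-0.3035 ± 0.04330 → (-0.3468, -0.2602).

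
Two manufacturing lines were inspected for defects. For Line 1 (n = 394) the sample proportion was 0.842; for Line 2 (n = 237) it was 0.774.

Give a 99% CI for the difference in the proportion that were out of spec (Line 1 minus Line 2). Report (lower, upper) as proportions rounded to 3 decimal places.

The two standard errors are √(0.8420×0.1580/394) = 0.01838 and √(0.7740×0.2260/237) = 0.02717.
Because the samples are independent, SE_diff = √(0.01838² + 0.02717²) = 0.03280.
Using z* = 2.576 for 99%, ME = 2.576 × 0.03280 = 0.08449.
p̂₁ − p̂₂ = 0.0680; interval 0.0680 ± 0.08449 gives (-0.016, 0.152).

(-0.016, 0.152)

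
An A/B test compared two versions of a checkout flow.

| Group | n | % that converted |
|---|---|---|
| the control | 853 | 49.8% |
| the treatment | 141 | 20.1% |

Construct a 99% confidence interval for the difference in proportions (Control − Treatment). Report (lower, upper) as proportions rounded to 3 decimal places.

The two standard errors are √(0.4980×0.5020/853) = 0.01712 and √(0.2010×0.7990/141) = 0.03375.
Because the samples are independent, SE_diff = √(0.01712² + 0.03375²) = 0.03784.
Using z* = 2.576 for 99%, ME = 2.576 × 0.03784 = 0.09748.
p̂₁ − p̂₂ = 0.2970; interval 0.2970 ± 0.09748 gives (0.200, 0.394).

(0.200, 0.394)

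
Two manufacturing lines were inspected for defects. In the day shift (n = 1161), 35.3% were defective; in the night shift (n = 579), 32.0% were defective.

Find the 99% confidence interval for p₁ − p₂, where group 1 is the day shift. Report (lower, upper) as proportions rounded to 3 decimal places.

(-0.029, 0.095)

The two standard errors are √(0.3530×0.6470/1161) = 0.01403 and √(0.3200×0.6800/579) = 0.01939.
Because the samples are independent, SE_diff = √(0.01403² + 0.01939²) = 0.02393.
Using z* = 2.576 for 99%, ME = 2.576 × 0.02393 = 0.06164.
p̂₁ − p̂₂ = 0.0330; interval 0.0330 ± 0.06164 gives (-0.029, 0.095).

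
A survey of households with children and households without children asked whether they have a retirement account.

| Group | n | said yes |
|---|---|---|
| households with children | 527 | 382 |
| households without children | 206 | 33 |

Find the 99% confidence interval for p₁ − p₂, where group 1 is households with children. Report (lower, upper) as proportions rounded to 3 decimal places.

(0.482, 0.647)

Sample proportions: 382/527 = 0.7249, 33/206 = 0.1602.
Each SE is √(p̂(1−p̂)/n): √(0.7249·0.2751/527) = 0.01945 and √(0.1602·0.8398/206) = 0.02556.
SE(p̂₁ − p̂₂) = √(SE₁² + SE₂²) = √(0.0003783025 + 0.0006533136) = 0.03212, since the two samples are independent.
At 99% confidence z* = 2.576; margin = 2.576 × 0.03212 = 0.08274.
The difference is 0.7249 − 0.1602 = 0.5647, so the interval is 0.5647 ± 0.08274 = (0.482, 0.647).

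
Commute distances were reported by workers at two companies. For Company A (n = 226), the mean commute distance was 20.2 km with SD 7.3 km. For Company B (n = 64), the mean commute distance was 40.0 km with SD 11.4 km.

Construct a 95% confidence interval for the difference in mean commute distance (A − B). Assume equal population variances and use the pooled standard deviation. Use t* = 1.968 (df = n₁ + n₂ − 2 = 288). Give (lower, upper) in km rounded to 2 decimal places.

(-22.13, -17.47)

s_p = √[((n₁−1)s₁² + (n₂−1)s₂²)/(n₁+n₂−2)] = √[(225·7.3² + 63·11.4²)/288] = 8.3703.
SE = 8.3703·√(1/226 + 1/64) = 1.1852.
With t* = 1.968, margin = 1.968 × 1.1852 = 2.3325.
x̄₁ − x̄₂ = 20.2 − 40.0 = -19.8000; interval -19.8000 ± 2.3325 = (-22.13, -17.47).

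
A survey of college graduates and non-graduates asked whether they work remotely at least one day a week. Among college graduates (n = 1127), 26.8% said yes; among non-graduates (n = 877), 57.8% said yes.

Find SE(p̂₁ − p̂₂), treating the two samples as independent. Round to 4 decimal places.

The two standard errors are √(0.2680×0.7320/1127) = 0.01319 and √(0.5780×0.4220/877) = 0.01668.
Because the samples are independent, SE_diff = √(0.01319² + 0.01668²) = 0.02126.

0.0213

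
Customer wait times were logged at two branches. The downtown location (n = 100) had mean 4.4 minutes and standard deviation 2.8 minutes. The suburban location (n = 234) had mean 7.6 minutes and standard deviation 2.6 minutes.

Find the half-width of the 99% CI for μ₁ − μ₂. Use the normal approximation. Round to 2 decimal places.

0.84

Standard errors of each mean: 2.8/√100 = 0.2800 and 2.6/√234 = 0.1700.
SE(x̄₁ − x̄₂) = √(0.2800² + 0.1700²) = 0.3276 for independent samples with unequal variances.
With z* = 2.576, the margin is 2.576 × 0.3276 = 0.8439.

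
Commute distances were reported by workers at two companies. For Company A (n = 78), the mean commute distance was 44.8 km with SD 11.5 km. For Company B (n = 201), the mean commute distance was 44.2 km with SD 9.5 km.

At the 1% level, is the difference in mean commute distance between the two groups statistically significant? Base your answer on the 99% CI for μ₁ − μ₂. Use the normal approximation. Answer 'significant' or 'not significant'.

not significant

SE₁ = s₁/√n₁ = 11.5/√78 = 1.3021; SE₂ = 9.5/√201 = 0.6701.
Independent samples, unequal variances: SE_diff = √(SE₁² + SE₂²) = √(1.69546441 + 0.44903401) = 1.4644.
z* = 2.576, so margin of error = 2.576 × 1.4644 = 3.7723.
Difference in means = 44.8 − 44.2 = 0.6000.
0.6000 ± 3.7723 → (-3.1723, 4.3723).
The interval (-3.1723, 4.3723) contains 0, so the difference is not significant.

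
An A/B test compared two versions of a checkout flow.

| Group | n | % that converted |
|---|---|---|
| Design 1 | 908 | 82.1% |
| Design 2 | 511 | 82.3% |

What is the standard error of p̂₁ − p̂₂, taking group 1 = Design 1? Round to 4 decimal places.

SE₁ = √(p̂₁(1−p̂₁)/n₁) = √(0.8210·0.1790/908) = 0.01272; SE₂ = √(0.8230·0.1770/511) = 0.01688.
Independent samples: SE of the difference = √(SE₁² + SE₂²) = √(0.0001617984 + 0.0002849344) = 0.02114.

0.0211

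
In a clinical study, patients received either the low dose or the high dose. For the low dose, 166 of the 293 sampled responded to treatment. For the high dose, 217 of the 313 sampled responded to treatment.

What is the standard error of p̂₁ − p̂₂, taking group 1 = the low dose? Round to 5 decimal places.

p̂₁ = 166/293 = 0.5666 and p̂₂ = 217/313 = 0.6933.
SE₁ = √(p̂₁(1−p̂₁)/n₁) = √(0.5666·0.4334/293) = 0.02895; SE₂ = √(0.6933·0.3067/313) = 0.02606.
Independent samples: SE of the difference = √(SE₁² + SE₂²) = √(0.0008381025 + 0.0006791236) = 0.03895.

0.03895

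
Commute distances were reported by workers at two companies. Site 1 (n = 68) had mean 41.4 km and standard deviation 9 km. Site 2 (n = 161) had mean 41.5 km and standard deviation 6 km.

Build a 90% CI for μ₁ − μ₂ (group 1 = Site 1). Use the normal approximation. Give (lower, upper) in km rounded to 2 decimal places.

SE₁ = s₁/√n₁ = 9/√68 = 1.0914; SE₂ = 6/√161 = 0.4729.
Independent samples, unequal variances: SE_diff = √(SE₁² + SE₂²) = √(1.19115396 + 0.22363441) = 1.1894.
z* = 1.645, so margin of error = 1.645 × 1.1894 = 1.9566.
Difference in means = 41.4 − 41.5 = -0.1000.
-0.1000 ± 1.9566 → (-2.06, 1.86).

(-2.06, 1.86)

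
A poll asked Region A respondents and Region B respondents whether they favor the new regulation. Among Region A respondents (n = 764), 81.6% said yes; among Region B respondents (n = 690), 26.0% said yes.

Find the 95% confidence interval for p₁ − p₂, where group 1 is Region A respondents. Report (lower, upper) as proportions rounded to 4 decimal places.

SE₁ = √(p̂₁(1−p̂₁)/n₁) = √(0.8160·0.1840/764) = 0.01402; SE₂ = √(0.2600·0.7400/690) = 0.01670.
Independent samples: SE of the difference = √(SE₁² + SE₂²) = √(0.0001965604 + 0.00027889) = 0.02180.
z* for 95% confidence is 1.960, so the margin of error is 1.960 × 0.02180 = 0.04273.
Point estimate p̂₁ − p̂₂ = 0.8160 − 0.2600 = 0.5560.
0.5560 ± 0.04273 → (0.5133, 0.5987).

(0.5133, 0.5987)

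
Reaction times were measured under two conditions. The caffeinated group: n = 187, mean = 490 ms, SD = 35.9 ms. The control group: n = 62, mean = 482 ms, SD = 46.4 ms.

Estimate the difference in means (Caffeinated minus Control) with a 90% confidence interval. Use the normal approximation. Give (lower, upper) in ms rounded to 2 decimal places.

Standard errors of each mean: 35.9/√187 = 2.6253 and 46.4/√62 = 5.8928.
SE(x̄₁ − x̄₂) = √(2.6253² + 5.8928²) = 6.4511 for independent samples with unequal variances.
With z* = 1.645, the margin is 1.645 × 6.4511 = 10.6121.
x̄₁ − x̄₂ = 490 − 482 = 8.0000; the interval is 8.0000 ± 10.6121 = (-2.61, 18.61).

(-2.61, 18.61)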